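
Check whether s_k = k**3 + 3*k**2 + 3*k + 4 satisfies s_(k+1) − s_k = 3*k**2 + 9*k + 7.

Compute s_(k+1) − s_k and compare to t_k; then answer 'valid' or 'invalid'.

valid (s_(k+1) − s_k reduces to t_k)

s_(k+1) = k**3 + 6*k**2 + 12*k + 11
s_(k+1) − s_k = 3*k**2 + 9*k + 7
(s_(k+1) − s_k) − t_k = 0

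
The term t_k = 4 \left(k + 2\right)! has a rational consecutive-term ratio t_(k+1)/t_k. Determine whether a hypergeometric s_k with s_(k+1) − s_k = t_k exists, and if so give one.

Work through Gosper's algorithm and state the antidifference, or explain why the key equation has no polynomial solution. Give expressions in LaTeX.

t_(k+1)/t_k = k + 3.
So A=k + 3 and B=1, with C=1.
Solve (k + 3)·f(k+1) − (1)·f(k) = 1.
From deg A=1, deg B=0, deg C=0: d=-1.
Negative degree bound (-1): no f exists, t_k not Gosper-summable.

not Gosper-summable; s_k does not exist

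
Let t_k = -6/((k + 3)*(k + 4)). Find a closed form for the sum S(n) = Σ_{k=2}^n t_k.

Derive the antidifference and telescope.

S(n) = 6*(1 - n)/(5*(n + 4))

r(k) = (k + 3)/(k + 5) after simplifying.
Take A(k)=k + 3, B(k)=k + 5, C(k)=1.
Key eq: (k + 3)·f(k+1) = (k + 4)·f(k) + (1).
d = 1 from the (1,1,0) case.
Match coefficients ⇒ f(k) = k/3.
So s_k = (B(k−1)f/C)·t_k = (k*(k + 4)/3)·t_k = -2*k/(k + 3).
Check: Δs_k = -6/(k**2 + 7*k + 12). ✓
Σ_(k=2)^n t_k = s_(n+1) − s_(2) = (2*(-n - 1)/(n + 4)) − (-4/5), i.e. 6*(1 - n)/(5*(n + 4)).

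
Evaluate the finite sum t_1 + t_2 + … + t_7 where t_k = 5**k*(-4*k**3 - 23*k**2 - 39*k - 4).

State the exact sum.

Σ = -251562500

Ratio r(k) = 5*(4*k**3 + 35*k**2 + 97*k + 70)/(4*k**3 + 23*k**2 + 39*k + 4).
Gosper form: A/B · C(k+1)/C(k) with A=5, B=1, C=k**3 + 23*k**2/4 + 39*k/4 + 1.
Set up (5)·f(k+1) − (1)·f(k) − (k**3 + 23*k**2/4 + 39*k/4 + 1) = 0.
deg f ≤ 3 (via 0,0,3).
Solving with deg f ≤ 3: f(k) = (k - 1)*(k**2 + 3*k + 4)/4.
So s_k = (B(k−1)f/C)·t_k = ((k - 1)*(k**2 + 3*k + 4)/(4*k**3 + 23*k**2 + 39*k + 4))·t_k = 5**k*(-k**3 - 2*k**2 - k + 4).
Check: Δs_k = 5**k*(-4*k**3 - 23*k**2 - 39*k - 4). ✓
Evaluate s at k=8 and k=1: -251562500 and 0; difference -251562500.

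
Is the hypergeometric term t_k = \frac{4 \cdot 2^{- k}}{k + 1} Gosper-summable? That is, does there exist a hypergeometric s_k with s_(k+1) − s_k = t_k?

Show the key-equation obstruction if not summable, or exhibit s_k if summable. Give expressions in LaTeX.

Compute t_(k+1)/t_k: get (k + 1)/(2*(k + 2)).
So A=k/2 + 1/2 and B=k + 2, with C=1.
Key eq: (k/2 + 1/2)·f(k+1) = (k + 1)·f(k) + (1).
deg f ≤ -1 (via 1,1,0).
Bound -1 < 0, so the key equation has no polynomial solution.

No; the degree bound rules out any f.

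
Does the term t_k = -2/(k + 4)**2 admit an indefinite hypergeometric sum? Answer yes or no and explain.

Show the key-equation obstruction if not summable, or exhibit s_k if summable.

No. Not Gosper-summable.

Ratio r(k) = (k + 4)**2/(k + 5)**2.
Normal form (A,B,C) = (k**2 + 8*k + 16, k**2 + 10*k + 25, 1).
Set up (k**2 + 8*k + 16)·f(k+1) − (k**2 + 8*k + 16)·f(k) − (1) = 0.
From deg A=2, deg B=2, deg C=0: d=0.
Put f(k) = c0: A·f(k+1) − B(k−1)·f(k) − C = -1; need -1 = 0 — inconsistent ⇒ no f, not summable.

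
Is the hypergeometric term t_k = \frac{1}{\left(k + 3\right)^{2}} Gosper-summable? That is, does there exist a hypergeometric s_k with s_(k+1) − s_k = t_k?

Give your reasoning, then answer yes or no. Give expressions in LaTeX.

No — the linear system for f has no solution.

t_(k+1)/t_k = (k + 3)**2/(k + 4)**2.
Gosper form: A/B · C(k+1)/C(k) with A=k**2 + 6*k + 9, B=k**2 + 8*k + 16, C=1.
Key eq: (k**2 + 6*k + 9)·f(k+1) = (k**2 + 6*k + 9)·f(k) + (1).
Bound: deg f ≤ 0.
Generic f = c0 gives residual -1; -1 = 0 cannot hold, so t_k is not Gosper-summable.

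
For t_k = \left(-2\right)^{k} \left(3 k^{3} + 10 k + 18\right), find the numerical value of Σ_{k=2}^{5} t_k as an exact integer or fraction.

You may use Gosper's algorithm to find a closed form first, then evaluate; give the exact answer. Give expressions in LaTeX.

Σ = -10960

Ratio r(k) = 2*(-10*k - 3*(k + 1)**3 - 28)/(3*k**3 + 10*k + 18).
Normal form (A,B,C) = (-2, 1, k**3 + 10*k/3 + 6).
Need (-2)·f(k+1) − (1)·f(k) = k**3 + 10*k/3 + 6.
Degrees (0,0,3) ⇒ d ≤ 3.
Coefficient equations give f(k) = -(k**3 - 2*k**2 + 4*k + 4)/3.
So s_k = (B(k−1)f/C)·t_k = (-(k**3 - 2*k**2 + 4*k + 4)/(3*k**3 + 10*k + 18))·t_k = (-2)**k*(-k**3 + 2*k**2 - 4*k - 4).
s_(k+1) − s_k = (-2)**k*(3*k**3 + 10*k + 18) = t_k.
Telescoping: Σ = s_(6) − s_(2) = -11008 − (-48) = -10960.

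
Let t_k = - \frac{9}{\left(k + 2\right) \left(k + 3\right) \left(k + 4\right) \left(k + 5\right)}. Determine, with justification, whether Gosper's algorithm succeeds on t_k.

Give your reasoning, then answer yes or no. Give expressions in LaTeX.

Yes. s_k = \frac{k \left(- k^{2} - 9 k - 26\right)}{8 \left(k + 2\right) \left(k + 3\right) \left(k + 4\right)}.

The ratio is (k + 2)/(k + 6).
Gosper form: A/B · C(k+1)/C(k) with A=k + 2, B=k + 6, C=1.
f must satisfy (k + 2)·f(k+1) − (k + 5)·f(k) = 1.
d = 3 from the (1,1,0) case.
Match coefficients ⇒ f(k) = k*(k**2 + 9*k + 26)/72.
R(k) = B(k−1)·f(k)/C(k) = k*(k + 5)*(k**2 + 9*k + 26)/72; s_k = R·t_k = k*(-k**2 - 9*k - 26)/(8*(k + 2)*(k + 3)*(k + 4)).
s_(k+1) − s_k = -9/(k**4 + 14*k**3 + 71*k**2 + 154*k + 120) = t_k.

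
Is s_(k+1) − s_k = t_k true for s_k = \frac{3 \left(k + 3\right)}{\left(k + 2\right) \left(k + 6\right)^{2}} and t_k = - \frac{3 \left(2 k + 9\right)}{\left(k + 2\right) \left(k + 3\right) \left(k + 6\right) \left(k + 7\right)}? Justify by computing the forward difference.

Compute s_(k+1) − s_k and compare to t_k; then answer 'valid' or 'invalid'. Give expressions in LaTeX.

s_(k+1) = 3*(k + 4)/((k + 3)*(k + 7)**2)
s_(k+1) − s_k = 3*((k + 2)*(k + 4)*(k + 6)**2 - (k + 3)**2*(k + 7)**2)/((k + 2)*(k + 3)*(k + 6)**2*(k + 7)**2)
(s_(k+1) − s_k) − t_k = 9*(3*k**2 + 31*k + 75)/(k**6 + 31*k**5 + 389*k**4 + 2513*k**3 + 8742*k**2 + 15372*k + 10584)

Invalid: residual \frac{9 \left(3 k^{2} + 31 k + 75\right)}{k^{6} + 31 k^{5} + 389 k^{4} + 2513 k^{3} + 8742 k^{2} + 15372 k + 10584} ≠ 0.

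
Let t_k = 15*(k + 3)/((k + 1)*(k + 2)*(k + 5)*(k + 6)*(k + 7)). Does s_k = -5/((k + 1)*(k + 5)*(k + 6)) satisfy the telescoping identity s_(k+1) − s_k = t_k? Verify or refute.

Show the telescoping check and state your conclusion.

valid; difference matches t_k

s_(k+1) = -5/((k + 2)*(k + 6)*(k + 7))
s_(k+1) − s_k = 15*(k + 3)/(k**5 + 21*k**4 + 163*k**3 + 567*k**2 + 844*k + 420)
(s_(k+1) − s_k) − t_k = 0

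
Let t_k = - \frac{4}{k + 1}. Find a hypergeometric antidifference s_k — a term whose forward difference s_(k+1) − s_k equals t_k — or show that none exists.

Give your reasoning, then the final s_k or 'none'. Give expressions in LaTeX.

Step 1: r(k) = (k + 1)/(k + 2).
Take A(k)=k + 1, B(k)=k + 2, C(k)=1.
Key eq: (k + 1)·f(k+1) = (k + 1)·f(k) + (1).
Degrees (1,1,0) ⇒ d ≤ 0.
Put f(k) = c0: A·f(k+1) − B(k−1)·f(k) − C = -1; need -1 = 0 — inconsistent ⇒ no f, not summable.

none — t_k is not Gosper-summable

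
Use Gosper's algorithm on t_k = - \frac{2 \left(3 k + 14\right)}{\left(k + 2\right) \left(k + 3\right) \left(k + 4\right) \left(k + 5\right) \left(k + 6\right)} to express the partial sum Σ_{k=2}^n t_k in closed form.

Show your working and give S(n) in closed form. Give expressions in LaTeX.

r(k) = (k + 2)*(3*k + 17)/((k + 7)*(3*k + 14)) after simplifying.
So A=k + 2 and B=k + 7, with C=k + 14/3.
Need (k + 2)·f(k+1) − (k + 6)·f(k) = k + 14/3.
d = 4 from the (1,1,1) case.
Solving with deg f ≤ 4: f(k) = k*(k + 4)*(k**2 + 10*k + 31)/90.
Certificate R = B(k−1)f/C = k*(k + 4)*(k + 6)*(k**2 + 10*k + 31)/(30*(3*k + 14)) gives s_k = k*(-k**2 - 10*k - 31)/(15*(k**3 + 10*k**2 + 31*k + 30)).
Verify: 2*(-3*k - 14)/(k**5 + 20*k**4 + 155*k**3 + 580*k**2 + 1044*k + 720) matches t_k.
Σ_(k=2)^n t_k = s_(n+1) − s_(2) = ((-n**3 - 13*n**2 - 54*n - 42)/(15*(n**3 + 13*n**2 + 54*n + 72))) − (-11/210), i.e. (-n**3 - 13*n**2 - 54*n + 68)/(70*(n**3 + 13*n**2 + 54*n + 72)).

S(n) = \frac{- n^{3} - 13 n^{2} - 54 n + 68}{70 \left(n^{3} + 13 n^{2} + 54 n + 72\right)}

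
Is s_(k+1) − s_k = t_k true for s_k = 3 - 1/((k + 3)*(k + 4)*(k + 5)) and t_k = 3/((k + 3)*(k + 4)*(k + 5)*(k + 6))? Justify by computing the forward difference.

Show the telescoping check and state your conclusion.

s_(k+1) = 3 - 1/((k + 4)*(k + 5)*(k + 6))
s_(k+1) − s_k = 3/((k + 3)*(k + 4)*(k + 5)*(k + 6))
(s_(k+1) − s_k) − t_k = 0

valid (s_(k+1) − s_k reduces to t_k)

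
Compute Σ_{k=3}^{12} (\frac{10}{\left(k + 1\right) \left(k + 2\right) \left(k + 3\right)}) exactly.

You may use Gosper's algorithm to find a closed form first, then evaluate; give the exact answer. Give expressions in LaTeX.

Σ = 19/84

Ratio r(k) = (k + 1)/(k + 4).
So A=k + 1 and B=k + 4, with C=1.
Solve (k + 1)·f(k+1) − (k + 3)·f(k) = 1.
deg f ≤ 2 (via 1,1,0).
Match coefficients ⇒ f(k) = k*(k + 3)/4.
R(k) = B(k−1)·f(k)/C(k) = k*(k + 3)**2/4; s_k = R·t_k = 5*k*(k + 3)/(2*(k + 1)*(k + 2)).
Verify: 10/(k**3 + 6*k**2 + 11*k + 6) matches t_k.
Sum = s_(13) − s_(3); s_(13) = 52/21, s_(3) = 9/4 ⇒ 19/84.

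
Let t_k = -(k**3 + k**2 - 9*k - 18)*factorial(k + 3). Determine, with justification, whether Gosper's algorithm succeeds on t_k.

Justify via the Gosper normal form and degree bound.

Yes. s_k = (-k**2 + 4*k + 2)*factorial(k + 3).

t_(k+1)/t_k = (k**4 + 8*k**3 + 12*k**2 - 41*k - 100)/(k**3 + k**2 - 9*k - 18).
Take A(k)=k + 4, B(k)=1, C(k)=k**3 + k**2 - 9*k - 18.
Need (k + 4)·f(k+1) − (1)·f(k) = k**3 + k**2 - 9*k - 18.
Bound: deg f ≤ 2.
Solve for f: f(k) = k**2 - 4*k - 2 (degree 2 ≤ 2).
Get s_k = R·t_k = (-k**2 + 4*k + 2)*factorial(k + 3) with R(k) = B(k−1)f(k)/C(k) = (k**2 - 4*k - 2)/(k**3 + k**2 - 9*k - 18).
s_(k+1) − s_k = -(k**3 + k**2 - 9*k - 18)*factorial(k + 3) = t_k.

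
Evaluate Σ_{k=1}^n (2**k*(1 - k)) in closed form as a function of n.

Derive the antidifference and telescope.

Compute t_(k+1)/t_k: get 2*k/(k - 1).
Factor: A=2; B=1; C=k - 1.
Set up (2)·f(k+1) − (1)·f(k) − (k - 1) = 0.
d = 1 from the (0,0,1) case.
Solving with deg f ≤ 1: f(k) = k - 3.
Get s_k = R·t_k = 2**k*(3 - k) with R(k) = B(k−1)f(k)/C(k) = (k - 3)/(k - 1).
Δs = 2**k*(1 - k), as required.
Telescope: S(n) = s_(n+1) − s_(1) = 2**(n + 1)*(2 - n) − (4) = -2*2**n*n + 4*2**n - 4.

S(n) = -2*2**n*n + 4*2**n - 4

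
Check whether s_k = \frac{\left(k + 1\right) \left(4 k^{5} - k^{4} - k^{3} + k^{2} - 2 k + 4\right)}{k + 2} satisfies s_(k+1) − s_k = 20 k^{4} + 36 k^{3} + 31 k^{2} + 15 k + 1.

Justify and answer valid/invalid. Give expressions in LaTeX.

s_(k+1) = (4*k**6 + 27*k**5 + 73*k**4 + 102*k**3 + 77*k**2 + 31*k + 10)/(k + 3)
s_(k+1) − s_k = 2*(10*k**6 + 60*k**5 + 127*k**4 + 141*k**3 + 93*k**2 + 31*k + 4)/(k**2 + 5*k + 6)
(s_(k+1) − s_k) − t_k = (-16*k**5 - 77*k**4 - 104*k**3 - 76*k**2 - 33*k + 2)/(k**2 + 5*k + 6)

Invalid: residual \frac{- 16 k^{5} - 77 k^{4} - 104 k^{3} - 76 k^{2} - 33 k + 2}{k^{2} + 5 k + 6} ≠ 0.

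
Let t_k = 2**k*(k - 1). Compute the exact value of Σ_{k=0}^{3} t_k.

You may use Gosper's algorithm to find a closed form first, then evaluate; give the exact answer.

r(k) = 2*k/(k - 1) after simplifying.
Factor: A=2; B=1; C=k - 1.
Solve (2)·f(k+1) − (1)·f(k) = k - 1.
deg f ≤ 1 (via 0,0,1).
Solve for f: f(k) = k - 3 (degree 1 ≤ 1).
Then R = B(k−1)f/C = (k - 3)/(k - 1), so s_k = R(k)·t_k = 2**k*(k - 3).
Δs = 2**k*(k - 1), as required.
Telescoping: Σ = s_(4) − s_(0) = 16 − (-3) = 19.

Σ = 19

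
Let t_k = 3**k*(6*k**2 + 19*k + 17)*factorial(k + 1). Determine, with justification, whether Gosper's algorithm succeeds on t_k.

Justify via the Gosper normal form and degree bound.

Ratio r(k) = 3*(6*k**3 + 43*k**2 + 104*k + 84)/(6*k**2 + 19*k + 17).
Take A(k)=3*k + 6, B(k)=1, C(k)=k**2 + 19*k/6 + 17/6.
Key eq: (3*k + 6)·f(k+1) = (1)·f(k) + (k**2 + 19*k/6 + 17/6).
Degrees (1,0,2) ⇒ d ≤ 1.
A polynomial solution: f(k) = (2*k + 1)/6.
Certificate R = B(k−1)f/C = (2*k + 1)/(6*k**2 + 19*k + 17) gives s_k = 3**k*(2*k + 1)*factorial(k + 1).
Δs = 3**k*(6*k**2 + 19*k + 17)*factorial(k + 1), as required.

Yes. s_k = 3**k*(2*k + 1)*factorial(k + 1).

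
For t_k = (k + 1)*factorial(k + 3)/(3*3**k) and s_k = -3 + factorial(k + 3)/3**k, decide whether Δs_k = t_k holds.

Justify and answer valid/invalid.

s_(k+1) = 3**(-k - 1)*factorial(k + 4) - 3
s_(k+1) − s_k = (k + 1)*factorial(k + 3)/(3*3**k)
(s_(k+1) − s_k) − t_k = 0

valid; difference matches t_k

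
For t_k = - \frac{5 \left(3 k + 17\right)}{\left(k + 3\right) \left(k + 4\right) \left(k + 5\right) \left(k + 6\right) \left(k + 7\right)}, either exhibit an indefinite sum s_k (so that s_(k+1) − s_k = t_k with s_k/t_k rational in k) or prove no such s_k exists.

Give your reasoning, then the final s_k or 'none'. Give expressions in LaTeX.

s_k = \frac{5 k \left(- k^{2} - 13 k - 54\right)}{72 \left(k^{3} + 13 k^{2} + 54 k + 72\right)}

Step 1: r(k) = (k + 3)*(3*k + 20)/((k + 8)*(3*k + 17)).
Take A(k)=k + 3, B(k)=k + 8, C(k)=k + 17/3.
Set up (k + 3)·f(k+1) − (k + 7)·f(k) − (k + 17/3) = 0.
d = 4 from the (1,1,1) case.
Solve for f: f(k) = k*(k + 5)*(k**2 + 13*k + 54)/216 (degree 4 ≤ 4).
Get s_k = R·t_k = 5*k*(-k**2 - 13*k - 54)/(72*(k**3 + 13*k**2 + 54*k + 72)) with R(k) = B(k−1)f(k)/C(k) = k*(k + 5)*(k + 7)*(k**2 + 13*k + 54)/(72*(3*k + 17)).
Check: Δs_k = 5*(-3*k - 17)/(k**5 + 25*k**4 + 245*k**3 + 1175*k**2 + 2754*k + 2520). ✓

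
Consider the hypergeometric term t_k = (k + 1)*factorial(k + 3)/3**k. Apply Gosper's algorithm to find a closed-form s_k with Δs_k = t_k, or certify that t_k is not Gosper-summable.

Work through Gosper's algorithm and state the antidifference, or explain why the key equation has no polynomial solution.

The ratio is (k + 2)*(k + 4)/(3*(k + 1)).
Factor: A=k/3 + 4/3; B=1; C=k + 1.
Solve (k/3 + 4/3)·f(k+1) − (1)·f(k) = k + 1.
deg f ≤ 0 (via 1,0,1).
Coefficient equations give f(k) = 3.
Then R = B(k−1)f/C = 3/(k + 1), so s_k = R(k)·t_k = 3**(1 - k)*factorial(k + 3).
s_(k+1) − s_k = (k + 1)*factorial(k + 3)/3**k = t_k.

s_k = 3**(1 - k)*factorial(k + 3)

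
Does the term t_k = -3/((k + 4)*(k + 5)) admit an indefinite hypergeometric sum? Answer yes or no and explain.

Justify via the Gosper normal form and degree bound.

t_(k+1)/t_k = (k + 4)/(k + 6).
Gosper form: A/B · C(k+1)/C(k) with A=k + 4, B=k + 6, C=1.
Set up (k + 4)·f(k+1) − (k + 5)·f(k) − (1) = 0.
From deg A=1, deg B=1, deg C=0: d=1.
Solving with deg f ≤ 1: f(k) = k/4.
So s_k = (B(k−1)f/C)·t_k = (k*(k + 5)/4)·t_k = -3*k/(4*k + 16).
Δs = -3/(k**2 + 9*k + 20), as required.

Yes. s_k = -3*k/(4*k + 16).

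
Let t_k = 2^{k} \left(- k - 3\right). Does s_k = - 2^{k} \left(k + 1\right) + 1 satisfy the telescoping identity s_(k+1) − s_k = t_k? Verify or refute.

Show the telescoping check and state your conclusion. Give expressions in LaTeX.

s_(k+1) = -2*2**k*(k + 2) + 1
s_(k+1) − s_k = 2**k*(-k - 3)
(s_(k+1) − s_k) − t_k = 0

valid; difference matches t_k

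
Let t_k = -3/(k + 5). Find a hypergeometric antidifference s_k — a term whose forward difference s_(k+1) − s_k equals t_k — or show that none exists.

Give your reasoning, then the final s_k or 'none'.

not Gosper-summable; s_k does not exist

Compute t_(k+1)/t_k: get (k + 5)/(k + 6).
So A=k + 5 and B=k + 6, with C=1.
f must satisfy (k + 5)·f(k+1) − (k + 5)·f(k) = 1.
Degrees (1,1,0) ⇒ d ≤ 0.
Put f(k) = c0: A·f(k+1) − B(k−1)·f(k) − C = -1; need -1 = 0 — inconsistent ⇒ no f, not summable.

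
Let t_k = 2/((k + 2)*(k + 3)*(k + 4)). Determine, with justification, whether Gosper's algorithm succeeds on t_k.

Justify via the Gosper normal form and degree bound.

Yes. s_k = k*(k + 5)/(6*(k + 2)*(k + 3)).

The ratio is (k + 2)/(k + 5).
A = k + 2, B = k + 5, C = 1.
Set up (k + 2)·f(k+1) − (k + 4)·f(k) − (1) = 0.
Degrees (1,1,0) ⇒ d ≤ 2.
Solve for f: f(k) = k*(k + 5)/12 (degree 2 ≤ 2).
So s_k = (B(k−1)f/C)·t_k = (k*(k + 4)*(k + 5)/12)·t_k = k*(k + 5)/(6*(k + 2)*(k + 3)).
Δs = 2/(k**3 + 9*k**2 + 26*k + 24), as required.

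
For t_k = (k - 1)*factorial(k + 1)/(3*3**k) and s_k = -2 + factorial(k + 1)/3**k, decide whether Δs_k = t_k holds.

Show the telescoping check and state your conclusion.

Valid — Δs_k = t_k.

s_(k+1) = 3**(-k - 1)*factorial(k + 2) - 2
s_(k+1) − s_k = (k - 1)*factorial(k + 1)/(3*3**k)
(s_(k+1) − s_k) − t_k = 0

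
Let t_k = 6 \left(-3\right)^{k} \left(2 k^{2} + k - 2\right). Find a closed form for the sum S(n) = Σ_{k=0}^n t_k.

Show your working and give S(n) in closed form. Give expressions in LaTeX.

Compute t_(k+1)/t_k: get 3*(-k - 2*(k + 1)**2 + 1)/(2*k**2 + k - 2).
So A=-3 and B=1, with C=k**2 + k/2 - 1.
Solve (-3)·f(k+1) − (1)·f(k) = k**2 + k/2 - 1.
Degrees (0,0,2) ⇒ d ≤ 2.
A polynomial solution: f(k) = -(k**2 - k - 1)/4.
R(k) = B(k−1)·f(k)/C(k) = -(k**2 - k - 1)/(2*(2*k**2 + k - 2)); s_k = R·t_k = (-3)**(k + 1)*(k**2 - k - 1).
Verify: 6*(-3)**k*(2*k**2 + k - 2) matches t_k.
Σ_(k=0)^n t_k = s_(n+1) − s_(0) = ((-3)**(n + 2)*(n**2 + n - 1)) − (3), i.e. 9*(-3)**n*n**2 + 9*(-3)**n*n - 9*(-3)**n - 3.

S(n) = 9 \left(-3\right)^{n} n^{2} + 9 \left(-3\right)^{n} n - 9 \left(-3\right)^{n} - 3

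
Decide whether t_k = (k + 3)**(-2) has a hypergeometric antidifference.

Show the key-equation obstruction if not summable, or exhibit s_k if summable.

No — key equation has no polynomial f.

r(k) = (k + 3)**2/(k + 4)**2 after simplifying.
Normal form (A,B,C) = (k**2 + 6*k + 9, k**2 + 8*k + 16, 1).
f must satisfy (k**2 + 6*k + 9)·f(k+1) − (k**2 + 6*k + 9)·f(k) = 1.
Degrees (2,2,0) ⇒ d ≤ 0.
Write f(k) = c0. Then LHS − RHS = -1, requiring -1 = 0: contradictory. No certificate.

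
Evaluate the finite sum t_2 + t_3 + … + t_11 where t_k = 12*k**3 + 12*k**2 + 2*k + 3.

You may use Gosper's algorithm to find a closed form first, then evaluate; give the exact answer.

Step 1: r(k) = (12*k**3 + 48*k**2 + 62*k + 29)/(12*k**3 + 12*k**2 + 2*k + 3).
Factor: A=1; B=1; C=k**3 + k**2 + k/6 + 1/4.
f must satisfy (1)·f(k+1) − (1)·f(k) = k**3 + k**2 + k/6 + 1/4.
Degrees (0,0,3) ⇒ d ≤ 4.
Solving with deg f ≤ 4: f(k) = k*(3*k**3 - 2*k**2 - 2*k + 4)/12.
Then R = B(k−1)f/C = k*(3*k**3 - 2*k**2 - 2*k + 4)/(12*k**3 + 12*k**2 + 2*k + 3), so s_k = R(k)·t_k = k*(3*k**3 - 2*k**2 - 2*k + 4).
s_(k+1) − s_k = 12*k**3 + 12*k**2 + 2*k + 3 = t_k.
Σ_(k=2)^(11) t_k = s_(12) − s_(2) = 58512 − (32) = 58480.

Σ = 58480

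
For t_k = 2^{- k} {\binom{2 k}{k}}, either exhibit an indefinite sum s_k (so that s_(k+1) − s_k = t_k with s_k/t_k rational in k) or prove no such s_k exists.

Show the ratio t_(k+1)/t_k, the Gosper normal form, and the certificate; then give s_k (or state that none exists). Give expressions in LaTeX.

none — t_k is not Gosper-summable

Step 1: r(k) = (2*k + 1)/(k + 1).
So A=2*k + 1 and B=k + 1, with C=1.
Key eq: (2*k + 1)·f(k+1) = (k)·f(k) + (1).
Degrees (1,1,0) ⇒ d ≤ -1.
Negative degree bound (-1): no f exists, t_k not Gosper-summable.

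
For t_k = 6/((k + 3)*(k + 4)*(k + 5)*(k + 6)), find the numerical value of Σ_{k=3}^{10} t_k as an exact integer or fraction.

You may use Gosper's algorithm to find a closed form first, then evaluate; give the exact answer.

Σ = 3/560

r(k) = (k + 3)/(k + 7) after simplifying.
A = k + 3, B = k + 7, C = 1.
f must satisfy (k + 3)·f(k+1) − (k + 6)·f(k) = 1.
From deg A=1, deg B=1, deg C=0: d=3.
Solve for f: f(k) = k*(k**2 + 12*k + 47)/180 (degree 3 ≤ 3).
R(k) = B(k−1)·f(k)/C(k) = k*(k + 6)*(k**2 + 12*k + 47)/180; s_k = R·t_k = k*(k**2 + 12*k + 47)/(30*(k + 3)*(k + 4)*(k + 5)).
Verify: 6/(k**4 + 18*k**3 + 119*k**2 + 342*k + 360) matches t_k.
Sum = s_(11) − s_(3); s_(11) = 11/336, s_(3) = 23/840 ⇒ 3/560.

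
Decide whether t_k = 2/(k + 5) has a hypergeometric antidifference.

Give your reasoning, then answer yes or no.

Compute t_(k+1)/t_k: get (k + 5)/(k + 6).
A = k + 5, B = k + 6, C = 1.
Solve (k + 5)·f(k+1) − (k + 5)·f(k) = 1.
Degrees (1,1,0) ⇒ d ≤ 0.
Write f(k) = c0. Then LHS − RHS = -1, requiring -1 = 0: contradictory. No certificate.

No — the linear system for f has no solution.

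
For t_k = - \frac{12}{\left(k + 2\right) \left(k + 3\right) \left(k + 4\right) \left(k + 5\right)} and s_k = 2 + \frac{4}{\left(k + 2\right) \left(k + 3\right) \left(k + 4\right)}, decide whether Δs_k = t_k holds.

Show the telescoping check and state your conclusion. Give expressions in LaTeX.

s_(k+1) = 2 + 4/((k + 3)*(k + 4)*(k + 5))
s_(k+1) − s_k = -12/((k + 2)*(k + 3)*(k + 4)*(k + 5))
(s_(k+1) − s_k) − t_k = 0

valid (s_(k+1) − s_k reduces to t_k)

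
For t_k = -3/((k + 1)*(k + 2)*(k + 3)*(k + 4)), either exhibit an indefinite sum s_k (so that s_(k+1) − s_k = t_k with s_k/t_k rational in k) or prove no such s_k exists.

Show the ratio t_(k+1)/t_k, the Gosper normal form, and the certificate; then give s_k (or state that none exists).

Compute t_(k+1)/t_k: get (k + 1)/(k + 5).
Gosper form: A/B · C(k+1)/C(k) with A=k + 1, B=k + 5, C=1.
Key eq: (k + 1)·f(k+1) = (k + 4)·f(k) + (1).
deg f ≤ 3 (via 1,1,0).
Match coefficients ⇒ f(k) = k*(k**2 + 6*k + 11)/18.
Then R = B(k−1)f/C = k*(k + 4)*(k**2 + 6*k + 11)/18, so s_k = R(k)·t_k = k*(-k**2 - 6*k - 11)/(6*(k + 1)*(k + 2)*(k + 3)).
Check: Δs_k = -3/(k**4 + 10*k**3 + 35*k**2 + 50*k + 24). ✓

s_k = k*(-k**2 - 6*k - 11)/(6*(k + 1)*(k + 2)*(k + 3))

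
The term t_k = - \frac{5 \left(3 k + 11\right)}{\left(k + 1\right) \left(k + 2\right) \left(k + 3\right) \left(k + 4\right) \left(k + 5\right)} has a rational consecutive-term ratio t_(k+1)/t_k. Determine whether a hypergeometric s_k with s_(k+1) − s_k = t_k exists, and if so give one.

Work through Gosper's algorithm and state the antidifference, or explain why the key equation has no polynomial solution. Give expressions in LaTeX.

s_k = \frac{5 k \left(- k^{2} - 7 k - 14\right)}{8 \left(k^{3} + 7 k^{2} + 14 k + 8\right)}

The ratio is (k + 1)*(3*k + 14)/((k + 6)*(3*k + 11)).
A = k + 1, B = k + 6, C = k + 11/3.
Need (k + 1)·f(k+1) − (k + 5)·f(k) = k + 11/3.
From deg A=1, deg B=1, deg C=1: d=4.
A polynomial solution: f(k) = k*(k + 3)*(k**2 + 7*k + 14)/24.
Get s_k = R·t_k = 5*k*(-k**2 - 7*k - 14)/(8*(k**3 + 7*k**2 + 14*k + 8)) with R(k) = B(k−1)f(k)/C(k) = k*(k + 3)*(k + 5)*(k**2 + 7*k + 14)/(8*(3*k + 11)).
Verify: 5*(-3*k - 11)/(k**5 + 15*k**4 + 85*k**3 + 225*k**2 + 274*k + 120) matches t_k.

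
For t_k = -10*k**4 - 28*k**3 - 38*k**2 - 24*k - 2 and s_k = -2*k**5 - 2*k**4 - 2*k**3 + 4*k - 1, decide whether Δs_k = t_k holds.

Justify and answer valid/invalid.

valid (s_(k+1) − s_k reduces to t_k)

s_(k+1) = 4*k - 2*(k + 1)**5 - 2*(k + 1)**4 - 2*(k + 1)**3 + 3
s_(k+1) − s_k = -10*k**4 - 28*k**3 - 38*k**2 - 24*k - 2
(s_(k+1) − s_k) − t_k = 0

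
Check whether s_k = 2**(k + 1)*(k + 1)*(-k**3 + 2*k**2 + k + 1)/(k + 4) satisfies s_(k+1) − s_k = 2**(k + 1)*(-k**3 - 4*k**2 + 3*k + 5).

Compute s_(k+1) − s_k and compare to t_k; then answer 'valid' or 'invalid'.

s_(k+1) = 2**(k + 2)*(-k**4 - 3*k**3 + 7*k + 6)/(k + 5)
s_(k+1) − s_k = 2**(k + 1)*(-k**5 - 10*k**4 - 32*k**3 - 3*k**2 + 57*k + 43)/(k**2 + 9*k + 20)
(s_(k+1) − s_k) − t_k = 6*2**k*(k**4 + 7*k**3 + 15*k**2 - 16*k - 19)/(k**2 + 9*k + 20)

Invalid: residual 6*2**k*(k**4 + 7*k**3 + 15*k**2 - 16*k - 19)/(k**2 + 9*k + 20) ≠ 0.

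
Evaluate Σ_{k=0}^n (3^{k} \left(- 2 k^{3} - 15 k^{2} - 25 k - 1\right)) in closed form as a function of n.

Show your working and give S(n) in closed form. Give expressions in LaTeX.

The ratio is 3*(2*k**3 + 21*k**2 + 61*k + 43)/(2*k**3 + 15*k**2 + 25*k + 1).
Normal form (A,B,C) = (3, 1, k**3 + 15*k**2/2 + 25*k/2 + 1/2).
Set up (3)·f(k+1) − (1)·f(k) − (k**3 + 15*k**2/2 + 25*k/2 + 1/2) = 0.
d = 3 from the (0,0,3) case.
Solve for f: f(k) = (k**3 + 3*k**2 - k - 4)/2 (degree 3 ≤ 3).
R(k) = B(k−1)·f(k)/C(k) = (k**3 + 3*k**2 - k - 4)/(2*k**3 + 15*k**2 + 25*k + 1); s_k = R·t_k = 3**k*(-k**3 - 3*k**2 + k + 4).
Δs = 3**k*(-2*k**3 - 15*k**2 - 25*k - 1), as required.
Telescope: S(n) = s_(n+1) − s_(0) = 3**(n + 1)*(-n**3 - 6*n**2 - 8*n + 1) − (4) = -3*3**n*n**3 - 18*3**n*n**2 - 24*3**n*n + 3*3**n - 4.

S(n) = - 3 \cdot 3^{n} n^{3} - 18 \cdot 3^{n} n^{2} - 24 \cdot 3^{n} n + 3 \cdot 3^{n} - 4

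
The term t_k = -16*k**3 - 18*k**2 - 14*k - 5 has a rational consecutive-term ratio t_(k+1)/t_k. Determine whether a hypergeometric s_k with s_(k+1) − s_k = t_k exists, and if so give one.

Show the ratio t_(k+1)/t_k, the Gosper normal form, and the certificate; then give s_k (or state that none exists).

Ratio r(k) = (16*k**3 + 66*k**2 + 98*k + 53)/(16*k**3 + 18*k**2 + 14*k + 5).
Factor: A=1; B=1; C=k**3 + 9*k**2/8 + 7*k/8 + 5/16.
Solve (1)·f(k+1) − (1)·f(k) = k**3 + 9*k**2/8 + 7*k/8 + 5/16.
Degrees (0,0,3) ⇒ d ≤ 4.
Solving with deg f ≤ 4: f(k) = k*(4*k**3 - 2*k**2 + 2*k + 1)/16.
Certificate R = B(k−1)f/C = k*(4*k**3 - 2*k**2 + 2*k + 1)/(16*k**3 + 18*k**2 + 14*k + 5) gives s_k = k*(-4*k**3 + 2*k**2 - 2*k - 1).
s_(k+1) − s_k = -16*k**3 - 18*k**2 - 14*k - 5 = t_k.

s_k = k*(-4*k**3 + 2*k**2 - 2*k - 1)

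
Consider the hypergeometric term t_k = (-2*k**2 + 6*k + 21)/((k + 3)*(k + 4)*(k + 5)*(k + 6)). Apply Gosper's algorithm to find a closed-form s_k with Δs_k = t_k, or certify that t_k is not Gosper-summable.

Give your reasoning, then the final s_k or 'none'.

r(k) = (k + 3)*(6*k - 2*(k + 1)**2 + 27)/((k + 7)*(-2*k**2 + 6*k + 21)) after simplifying.
Normal form (A,B,C) = (k + 3, k + 7, k**2 - 3*k - 21/2).
Need (k + 3)·f(k+1) − (k + 6)·f(k) = k**2 - 3*k - 21/2.
deg f ≤ 3 (via 1,1,2).
Match coefficients ⇒ f(k) = -k*(k**2 + 132*k + 287)/120.
Get s_k = R·t_k = k*(k**2 + 132*k + 287)/(60*(k + 3)*(k + 4)*(k + 5)) with R(k) = B(k−1)f(k)/C(k) = -k*(k + 6)*(k**2 + 132*k + 287)/(60*(2*k**2 - 6*k - 21)).
Δs = (-2*k**2 + 6*k + 21)/(k**4 + 18*k**3 + 119*k**2 + 342*k + 360), as required.

s_k = k*(k**2 + 132*k + 287)/(60*(k + 3)*(k + 4)*(k + 5))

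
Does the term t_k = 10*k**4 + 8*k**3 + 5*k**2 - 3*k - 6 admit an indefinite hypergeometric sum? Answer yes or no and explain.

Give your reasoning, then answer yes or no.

Compute t_(k+1)/t_k: get (10*k**4 + 48*k**3 + 89*k**2 + 71*k + 14)/(10*k**4 + 8*k**3 + 5*k**2 - 3*k - 6).
Factor: A=1; B=1; C=k**4 + 4*k**3/5 + k**2/2 - 3*k/10 - 3/5.
Solve (1)·f(k+1) − (1)·f(k) = k**4 + 4*k**3/5 + k**2/2 - 3*k/10 - 3/5.
d = 5 from the (0,0,4) case.
A polynomial solution: f(k) = k*(2*k**4 - 3*k**3 + k**2 - 2*k - 4)/10.
So s_k = (B(k−1)f/C)·t_k = (k*(2*k**4 - 3*k**3 + k**2 - 2*k - 4)/(10*k**4 + 8*k**3 + 5*k**2 - 3*k - 6))·t_k = k*(2*k**4 - 3*k**3 + k**2 - 2*k - 4).
Check: Δs_k = 10*k**4 + 8*k**3 + 5*k**2 - 3*k - 6. ✓

Yes. s_k = k*(2*k**4 - 3*k**3 + k**2 - 2*k - 4).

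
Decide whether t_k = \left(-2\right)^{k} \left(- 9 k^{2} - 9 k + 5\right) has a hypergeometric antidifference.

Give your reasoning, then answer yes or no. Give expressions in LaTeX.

Ratio r(k) = 2*(-9*k**2 - 27*k - 13)/(9*k**2 + 9*k - 5).
A = -2, B = 1, C = k**2 + k - 5/9.
Key eq: (-2)·f(k+1) = (1)·f(k) + (k**2 + k - 5/9).
Bound: deg f ≤ 2.
Match coefficients ⇒ f(k) = -(3*k**2 - k - 3)/9.
Then R = B(k−1)f/C = -(3*k**2 - k - 3)/(9*k**2 + 9*k - 5), so s_k = R(k)·t_k = (-2)**k*(3*k**2 - k - 3).
s_(k+1) − s_k = (-2)**k*(-9*k**2 - 9*k + 5) = t_k.

Yes. s_k = \left(-2\right)^{k} \left(3 k^{2} - k - 3\right).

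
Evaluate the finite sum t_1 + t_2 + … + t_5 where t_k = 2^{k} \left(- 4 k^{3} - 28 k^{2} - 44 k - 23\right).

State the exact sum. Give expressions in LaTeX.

Σ = -65962

Ratio r(k) = 2*(4*k**3 + 40*k**2 + 112*k + 99)/(4*k**3 + 28*k**2 + 44*k + 23).
Factor: A=2; B=1; C=k**3 + 7*k**2 + 11*k + 23/4.
Key eq: (2)·f(k+1) = (1)·f(k) + (k**3 + 7*k**2 + 11*k + 23/4).
From deg A=0, deg B=0, deg C=3: d=3.
A polynomial solution: f(k) = (4*k**3 + 4*k**2 + 4*k - 1)/4.
So s_k = (B(k−1)f/C)·t_k = ((4*k**3 + 4*k**2 + 4*k - 1)/(4*k**3 + 28*k**2 + 44*k + 23))·t_k = 2**k*(-4*k**3 - 4*k**2 - 4*k + 1).
s_(k+1) − s_k = 2**k*(-4*k**3 - 28*k**2 - 44*k - 23) = t_k.
Sum = s_(6) − s_(1); s_(6) = -65984, s_(1) = -22 ⇒ -65962.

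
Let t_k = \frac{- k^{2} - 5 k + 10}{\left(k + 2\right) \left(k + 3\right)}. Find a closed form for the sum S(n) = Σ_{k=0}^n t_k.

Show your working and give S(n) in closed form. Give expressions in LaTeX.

S(n) = \frac{- n^{2} + 4 n + 5}{n + 3}

t_(k+1)/t_k = (k + 2)*(5*k + (k + 1)**2 - 5)/((k + 4)*(k**2 + 5*k - 10)).
So A=k + 2 and B=k + 4, with C=k**2 + 5*k - 10.
Key eq: (k + 2)·f(k+1) = (k + 3)·f(k) + (k**2 + 5*k - 10).
Bound: deg f ≤ 2.
Coefficient equations give f(k) = k*(k - 6).
Certificate R = B(k−1)f/C = k*(k - 6)*(k + 3)/(k**2 + 5*k - 10) gives s_k = k*(6 - k)/(k + 2).
Check: Δs_k = (-k**2 - 5*k + 10)/(k**2 + 5*k + 6). ✓
Evaluate: s_(n+1) = (-n**2 + 4*n + 5)/(n + 3); subtract s_(0) = 0 ⇒ S(n) = (-n**2 + 4*n + 5)/(n + 3).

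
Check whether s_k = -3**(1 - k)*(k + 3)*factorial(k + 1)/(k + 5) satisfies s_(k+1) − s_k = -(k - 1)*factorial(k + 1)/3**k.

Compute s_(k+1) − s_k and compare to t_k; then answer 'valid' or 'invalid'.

s_(k+1) = -(k + 4)*factorial(k + 2)/(3**k*(k + 6))
s_(k+1) − s_k = -(k**3 + 8*k**2 + 11*k - 14)*factorial(k + 1)/(3**k*(k + 5)*(k + 6))
(s_(k+1) − s_k) − t_k = 2*(k**2 + 4*k - 8)*factorial(k + 1)/(3**k*(k + 5)*(k + 6))

Invalid: residual 2*(k**2 + 4*k - 8)*factorial(k + 1)/(3**k*(k + 5)*(k + 6)) ≠ 0.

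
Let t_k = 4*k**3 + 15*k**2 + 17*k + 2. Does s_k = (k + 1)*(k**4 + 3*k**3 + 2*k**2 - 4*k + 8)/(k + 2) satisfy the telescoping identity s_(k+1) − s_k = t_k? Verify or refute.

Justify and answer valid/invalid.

Invalid: residual (-3*k**4 - 20*k**3 - 45*k**2 - 40*k + 4)/(k**2 + 5*k + 6) ≠ 0.

s_(k+1) = (k**5 + 9*k**4 + 31*k**3 + 47*k**2 + 36*k + 20)/(k + 3)
s_(k+1) − s_k = 4*(k**5 + 8*k**4 + 24*k**3 + 33*k**2 + 18*k + 4)/(k**2 + 5*k + 6)
(s_(k+1) − s_k) − t_k = (-3*k**4 - 20*k**3 - 45*k**2 - 40*k + 4)/(k**2 + 5*k + 6)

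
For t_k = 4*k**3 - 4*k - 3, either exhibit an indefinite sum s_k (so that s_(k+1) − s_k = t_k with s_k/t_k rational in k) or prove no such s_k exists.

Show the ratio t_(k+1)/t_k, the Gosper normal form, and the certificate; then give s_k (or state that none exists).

s_k = k*(k**3 - 2*k**2 - k - 1)

Step 1: r(k) = (4*k - 4*(k + 1)**3 + 7)/(-4*k**3 + 4*k + 3).
A = 1, B = 1, C = k**3 - k - 3/4.
Key eq: (1)·f(k+1) = (1)·f(k) + (k**3 - k - 3/4).
deg f ≤ 4 (via 0,0,3).
Solving with deg f ≤ 4: f(k) = k*(k**3 - 2*k**2 - k - 1)/4.
Then R = B(k−1)f/C = k*(k**3 - 2*k**2 - k - 1)/(4*k**3 - 4*k - 3), so s_k = R(k)·t_k = k*(k**3 - 2*k**2 - k - 1).
Δs = 4*k**3 - 4*k - 3, as required.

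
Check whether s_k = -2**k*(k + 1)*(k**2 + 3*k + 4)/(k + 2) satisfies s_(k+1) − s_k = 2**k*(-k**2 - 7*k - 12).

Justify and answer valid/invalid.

Invalid: residual 2**k*(k**3 + 8*k**2 + 23*k + 20)/(k**2 + 5*k + 6) ≠ 0.

s_(k+1) = -2**(k + 1)*(k + 2)*(3*k + (k + 1)**2 + 7)/(k + 3)
s_(k+1) − s_k = 2**k*(-k**4 - 11*k**3 - 45*k**2 - 79*k - 52)/(k**2 + 5*k + 6)
(s_(k+1) − s_k) − t_k = 2**k*(k**3 + 8*k**2 + 23*k + 20)/(k**2 + 5*k + 6)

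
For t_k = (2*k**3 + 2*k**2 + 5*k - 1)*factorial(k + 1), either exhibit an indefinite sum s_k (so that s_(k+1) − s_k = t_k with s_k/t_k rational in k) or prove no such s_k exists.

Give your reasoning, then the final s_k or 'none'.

Compute t_(k+1)/t_k: get (2*k**4 + 12*k**3 + 31*k**2 + 38*k + 16)/(2*k**3 + 2*k**2 + 5*k - 1).
Gosper form: A/B · C(k+1)/C(k) with A=k + 2, B=1, C=k**3 + k**2 + 5*k/2 - 1/2.
Solve (k + 2)·f(k+1) − (1)·f(k) = k**3 + k**2 + 5*k/2 - 1/2.
deg f ≤ 2 (via 1,0,3).
Match coefficients ⇒ f(k) = (2*k**2 - 4*k + 3)/2.
Then R = B(k−1)f/C = (2*k**2 - 4*k + 3)/(2*k**3 + 2*k**2 + 5*k - 1), so s_k = R(k)·t_k = (2*k**2 - 4*k + 3)*factorial(k + 1).
Verify: (2*k**3 + 2*k**2 + 5*k - 1)*factorial(k + 1) matches t_k.

s_k = (2*k**2 - 4*k + 3)*factorial(k + 1)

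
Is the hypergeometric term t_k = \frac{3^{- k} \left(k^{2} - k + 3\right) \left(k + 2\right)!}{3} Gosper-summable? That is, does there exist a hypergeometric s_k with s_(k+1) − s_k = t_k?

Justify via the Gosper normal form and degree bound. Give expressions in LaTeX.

Yes. s_k = 3^{- k} \left(k - 2\right) \left(k + 2\right)!.

Ratio r(k) = (k + 3)*(-k + (k + 1)**2 + 2)/(3*(k**2 - k + 3)).
Take A(k)=k/3 + 1, B(k)=1, C(k)=k**2 - k + 3.
Solve (k/3 + 1)·f(k+1) − (1)·f(k) = k**2 - k + 3.
deg f ≤ 1 (via 1,0,2).
Solving with deg f ≤ 1: f(k) = 3*(k - 2).
So s_k = (B(k−1)f/C)·t_k = (3*(k - 2)/(k**2 - k + 3))·t_k = (k - 2)*factorial(k + 2)/3**k.
Verify: (k**2 - k + 3)*factorial(k + 2)/(3*3**k) matches t_k.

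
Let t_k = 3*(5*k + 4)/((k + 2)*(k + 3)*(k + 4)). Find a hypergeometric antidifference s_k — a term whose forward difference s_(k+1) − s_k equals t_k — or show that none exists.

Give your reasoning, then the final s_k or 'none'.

t_(k+1)/t_k = (k + 2)*(5*k + 9)/((k + 5)*(5*k + 4)).
Gosper form: A/B · C(k+1)/C(k) with A=k + 2, B=k + 5, C=k + 4/5.
Need (k + 2)·f(k+1) − (k + 4)·f(k) = k + 4/5.
d = 2 from the (1,1,1) case.
Solve for f: f(k) = k*(7*k + 5)/30 (degree 2 ≤ 2).
Then R = B(k−1)f/C = k*(k + 4)*(7*k + 5)/(6*(5*k + 4)), so s_k = R(k)·t_k = k*(7*k + 5)/(2*(k + 2)*(k + 3)).
s_(k+1) − s_k = 3*(5*k + 4)/(k**3 + 9*k**2 + 26*k + 24) = t_k.

s_k = k*(7*k + 5)/(2*(k + 2)*(k + 3))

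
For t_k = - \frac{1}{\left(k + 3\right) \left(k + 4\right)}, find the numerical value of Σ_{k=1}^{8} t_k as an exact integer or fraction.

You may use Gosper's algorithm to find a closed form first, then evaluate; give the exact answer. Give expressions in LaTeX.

Compute t_(k+1)/t_k: get (k + 3)/(k + 5).
Gosper form: A/B · C(k+1)/C(k) with A=k + 3, B=k + 5, C=1.
Need (k + 3)·f(k+1) − (k + 4)·f(k) = 1.
From deg A=1, deg B=1, deg C=0: d=1.
Solving with deg f ≤ 1: f(k) = k/3.
Certificate R = B(k−1)f/C = k*(k + 4)/3 gives s_k = -k/(3*k + 9).
Δs = -1/(k**2 + 7*k + 12), as required.
Evaluate s at k=9 and k=1: -1/4 and -1/12; difference -1/6.

Σ = -1/6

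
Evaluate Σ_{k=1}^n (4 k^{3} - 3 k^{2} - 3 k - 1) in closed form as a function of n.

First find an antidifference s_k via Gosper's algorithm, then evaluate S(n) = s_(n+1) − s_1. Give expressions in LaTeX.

S(n) = n \left(n^{3} + n^{2} - 2 n - 3\right)

t_(k+1)/t_k = (4*k**3 + 9*k**2 + 3*k - 3)/(4*k**3 - 3*k**2 - 3*k - 1).
Gosper form: A/B · C(k+1)/C(k) with A=1, B=1, C=k**3 - 3*k**2/4 - 3*k/4 - 1/4.
Set up (1)·f(k+1) − (1)·f(k) − (k**3 - 3*k**2/4 - 3*k/4 - 1/4) = 0.
d = 4 from the (0,0,3) case.
A polynomial solution: f(k) = k**2*(k**2 - 3*k + 1)/4.
R(k) = B(k−1)·f(k)/C(k) = k**2*(k**2 - 3*k + 1)/(4*k**3 - 3*k**2 - 3*k - 1); s_k = R·t_k = k**2*(k**2 - 3*k + 1).
Check: Δs_k = 4*k**3 - 3*k**2 - 3*k - 1. ✓
Telescope: S(n) = s_(n+1) − s_(1) = n**4 + n**3 - 2*n**2 - 3*n - 1 − (-1) = n*(n**3 + n**2 - 2*n - 3).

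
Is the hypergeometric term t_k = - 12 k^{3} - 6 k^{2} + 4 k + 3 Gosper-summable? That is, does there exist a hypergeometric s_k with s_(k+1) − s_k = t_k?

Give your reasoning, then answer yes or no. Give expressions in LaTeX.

Step 1: r(k) = (12*k**3 + 42*k**2 + 44*k + 11)/(12*k**3 + 6*k**2 - 4*k - 3).
Normal form (A,B,C) = (1, 1, k**3 + k**2/2 - k/3 - 1/4).
Need (1)·f(k+1) − (1)·f(k) = k**3 + k**2/2 - k/3 - 1/4.
From deg A=0, deg B=0, deg C=3: d=4.
Solve for f: f(k) = k**2*(3*k**2 - 4*k - 2)/12 (degree 4 ≤ 4).
Then R = B(k−1)f/C = k**2*(3*k**2 - 4*k - 2)/(12*k**3 + 6*k**2 - 4*k - 3), so s_k = R(k)·t_k = k**2*(-3*k**2 + 4*k + 2).
Δs = -12*k**3 - 6*k**2 + 4*k + 3, as required.

Yes. s_k = k^{2} \left(- 3 k^{2} + 4 k + 2\right).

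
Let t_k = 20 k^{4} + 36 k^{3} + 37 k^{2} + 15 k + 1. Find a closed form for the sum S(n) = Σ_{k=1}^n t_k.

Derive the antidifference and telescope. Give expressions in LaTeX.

S(n) = n \left(4 n^{4} + 19 n^{3} + 37 n^{2} + 35 n + 14\right)

Ratio r(k) = (20*k**4 + 116*k**3 + 265*k**2 + 277*k + 109)/(20*k**4 + 36*k**3 + 37*k**2 + 15*k + 1).
So A=1 and B=1, with C=k**4 + 9*k**3/5 + 37*k**2/20 + 3*k/4 + 1/20.
Need (1)·f(k+1) − (1)·f(k) = k**4 + 9*k**3/5 + 37*k**2/20 + 3*k/4 + 1/20.
deg f ≤ 5 (via 0,0,4).
A polynomial solution: f(k) = k*(4*k**4 - k**3 + k**2 - 2*k - 1)/20.
Get s_k = R·t_k = k*(4*k**4 - k**3 + k**2 - 2*k - 1) with R(k) = B(k−1)f(k)/C(k) = k*(4*k**4 - k**3 + k**2 - 2*k - 1)/(20*k**4 + 36*k**3 + 37*k**2 + 15*k + 1).
Δs = 20*k**4 + 36*k**3 + 37*k**2 + 15*k + 1, as required.
Telescope: S(n) = s_(n+1) − s_(1) = 4*n**5 + 19*n**4 + 37*n**3 + 35*n**2 + 14*n + 1 − (1) = n*(4*n**4 + 19*n**3 + 37*n**2 + 35*n + 14).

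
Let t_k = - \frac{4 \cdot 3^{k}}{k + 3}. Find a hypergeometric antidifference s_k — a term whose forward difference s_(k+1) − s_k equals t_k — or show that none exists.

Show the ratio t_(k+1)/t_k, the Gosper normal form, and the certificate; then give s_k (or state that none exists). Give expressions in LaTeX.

Ratio r(k) = 3*(k + 3)/(k + 4).
Factor: A=3*k + 9; B=k + 4; C=1.
Key eq: (3*k + 9)·f(k+1) = (k + 3)·f(k) + (1).
Degrees (1,1,0) ⇒ d ≤ -1.
Negative degree bound (-1): no f exists, t_k not Gosper-summable.

no hypergeometric antidifference exists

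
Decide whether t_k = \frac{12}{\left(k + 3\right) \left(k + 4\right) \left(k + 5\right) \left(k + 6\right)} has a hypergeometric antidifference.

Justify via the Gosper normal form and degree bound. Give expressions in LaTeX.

r(k) = (k + 3)/(k + 7) after simplifying.
Gosper form: A/B · C(k+1)/C(k) with A=k + 3, B=k + 7, C=1.
Set up (k + 3)·f(k+1) − (k + 6)·f(k) − (1) = 0.
Bound: deg f ≤ 3.
Solve for f: f(k) = k*(k**2 + 12*k + 47)/180 (degree 3 ≤ 3).
Certificate R = B(k−1)f/C = k*(k + 6)*(k**2 + 12*k + 47)/180 gives s_k = k*(k**2 + 12*k + 47)/(15*(k + 3)*(k + 4)*(k + 5)).
s_(k+1) − s_k = 12/(k**4 + 18*k**3 + 119*k**2 + 342*k + 360) = t_k.

Yes. s_k = \frac{k \left(k^{2} + 12 k + 47\right)}{15 \left(k + 3\right) \left(k + 4\right) \left(k + 5\right)}.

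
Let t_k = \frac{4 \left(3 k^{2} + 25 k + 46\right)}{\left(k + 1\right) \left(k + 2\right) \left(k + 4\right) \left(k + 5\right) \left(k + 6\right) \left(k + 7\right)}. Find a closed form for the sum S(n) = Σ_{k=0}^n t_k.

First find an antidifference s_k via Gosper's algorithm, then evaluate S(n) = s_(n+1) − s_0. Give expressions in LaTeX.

The ratio is (k + 1)*(k + 4)*(25*k + 3*(k + 1)**2 + 71)/((k + 3)*(k + 8)*(3*k**2 + 25*k + 46)).
Take A(k)=k + 1, B(k)=k + 8, C(k)=k**3 + 34*k**2/3 + 121*k/3 + 46.
Need (k + 1)·f(k+1) − (k + 7)·f(k) = k**3 + 34*k**2/3 + 121*k/3 + 46.
Degrees (1,1,3) ⇒ d ≤ 6.
Coefficient equations give f(k) = k*(k + 2)*(k + 3)*(k + 5)*(k**2 + 11*k + 34)/72.
Then R = B(k−1)f/C = k*(k + 2)*(k + 5)*(k + 7)*(k**2 + 11*k + 34)/(24*(3*k**2 + 25*k + 46)), so s_k = R(k)·t_k = k*(k**2 + 11*k + 34)/(6*(k**3 + 11*k**2 + 34*k + 24)).
Verify: 4*(3*k**2 + 25*k + 46)/(k**6 + 25*k**5 + 247*k**4 + 1219*k**3 + 3112*k**2 + 3796*k + 1680) matches t_k.
Telescope: S(n) = s_(n+1) − s_(0) = (n**3 + 14*n**2 + 59*n + 46)/(6*(n**3 + 14*n**2 + 59*n + 70)) − (0) = (n**3 + 14*n**2 + 59*n + 46)/(6*(n**3 + 14*n**2 + 59*n + 70)).

S(n) = \frac{n^{3} + 14 n^{2} + 59 n + 46}{6 \left(n^{3} + 14 n^{2} + 59 n + 70\right)}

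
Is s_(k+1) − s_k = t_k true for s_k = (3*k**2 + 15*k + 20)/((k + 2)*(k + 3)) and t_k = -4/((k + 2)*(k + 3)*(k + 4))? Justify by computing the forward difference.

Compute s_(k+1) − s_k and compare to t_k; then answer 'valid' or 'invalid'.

s_(k+1) = (15*k + 3*(k + 1)**2 + 35)/((k + 3)*(k + 4))
s_(k+1) − s_k = -4/(k**3 + 9*k**2 + 26*k + 24)
(s_(k+1) − s_k) − t_k = 0

Valid: the claim telescopes to t_k.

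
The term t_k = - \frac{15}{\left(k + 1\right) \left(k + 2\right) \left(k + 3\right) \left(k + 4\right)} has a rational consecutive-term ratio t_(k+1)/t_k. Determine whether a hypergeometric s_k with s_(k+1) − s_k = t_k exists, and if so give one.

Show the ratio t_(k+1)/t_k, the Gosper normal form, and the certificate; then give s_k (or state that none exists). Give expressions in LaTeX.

s_k = \frac{5 k \left(- k^{2} - 6 k - 11\right)}{6 \left(k + 1\right) \left(k + 2\right) \left(k + 3\right)}

r(k) = (k + 1)/(k + 5) after simplifying.
A = k + 1, B = k + 5, C = 1.
Set up (k + 1)·f(k+1) − (k + 4)·f(k) − (1) = 0.
d = 3 from the (1,1,0) case.
Solving with deg f ≤ 3: f(k) = k*(k**2 + 6*k + 11)/18.
R(k) = B(k−1)·f(k)/C(k) = k*(k + 4)*(k**2 + 6*k + 11)/18; s_k = R·t_k = 5*k*(-k**2 - 6*k - 11)/(6*(k + 1)*(k + 2)*(k + 3)).
Δs = -15/(k**4 + 10*k**3 + 35*k**2 + 50*k + 24), as required.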